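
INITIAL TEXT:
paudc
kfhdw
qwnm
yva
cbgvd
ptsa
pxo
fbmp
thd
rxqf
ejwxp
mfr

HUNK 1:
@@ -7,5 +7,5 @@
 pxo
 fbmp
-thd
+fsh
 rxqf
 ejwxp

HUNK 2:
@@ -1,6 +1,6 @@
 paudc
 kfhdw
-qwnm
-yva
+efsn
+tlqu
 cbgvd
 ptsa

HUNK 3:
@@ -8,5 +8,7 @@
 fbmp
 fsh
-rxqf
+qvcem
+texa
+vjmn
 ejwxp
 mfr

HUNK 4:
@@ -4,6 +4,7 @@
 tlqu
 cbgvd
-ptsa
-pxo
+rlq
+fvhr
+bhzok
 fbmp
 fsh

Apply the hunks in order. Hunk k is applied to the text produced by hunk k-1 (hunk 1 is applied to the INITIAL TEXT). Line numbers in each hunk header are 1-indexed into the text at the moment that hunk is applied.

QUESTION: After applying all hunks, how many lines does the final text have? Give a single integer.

Hunk 1: at line 7 remove [thd] add [fsh] -> 12 lines: paudc kfhdw qwnm yva cbgvd ptsa pxo fbmp fsh rxqf ejwxp mfr
Hunk 2: at line 1 remove [qwnm,yva] add [efsn,tlqu] -> 12 lines: paudc kfhdw efsn tlqu cbgvd ptsa pxo fbmp fsh rxqf ejwxp mfr
Hunk 3: at line 8 remove [rxqf] add [qvcem,texa,vjmn] -> 14 lines: paudc kfhdw efsn tlqu cbgvd ptsa pxo fbmp fsh qvcem texa vjmn ejwxp mfr
Hunk 4: at line 4 remove [ptsa,pxo] add [rlq,fvhr,bhzok] -> 15 lines: paudc kfhdw efsn tlqu cbgvd rlq fvhr bhzok fbmp fsh qvcem texa vjmn ejwxp mfr
Final line count: 15

Answer: 15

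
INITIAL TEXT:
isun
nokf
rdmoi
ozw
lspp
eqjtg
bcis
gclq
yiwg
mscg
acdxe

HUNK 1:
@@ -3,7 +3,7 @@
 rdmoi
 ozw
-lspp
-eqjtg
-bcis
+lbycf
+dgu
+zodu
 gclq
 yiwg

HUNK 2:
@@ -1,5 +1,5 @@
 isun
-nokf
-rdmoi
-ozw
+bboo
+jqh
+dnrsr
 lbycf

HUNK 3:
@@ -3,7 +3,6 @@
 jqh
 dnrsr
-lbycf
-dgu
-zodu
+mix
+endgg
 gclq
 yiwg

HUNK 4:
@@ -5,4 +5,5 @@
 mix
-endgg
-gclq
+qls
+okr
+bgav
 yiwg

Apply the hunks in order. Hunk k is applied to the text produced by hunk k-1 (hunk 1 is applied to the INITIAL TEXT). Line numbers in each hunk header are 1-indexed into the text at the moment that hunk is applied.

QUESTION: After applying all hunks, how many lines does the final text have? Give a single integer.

Hunk 1: at line 3 remove [lspp,eqjtg,bcis] add [lbycf,dgu,zodu] -> 11 lines: isun nokf rdmoi ozw lbycf dgu zodu gclq yiwg mscg acdxe
Hunk 2: at line 1 remove [nokf,rdmoi,ozw] add [bboo,jqh,dnrsr] -> 11 lines: isun bboo jqh dnrsr lbycf dgu zodu gclq yiwg mscg acdxe
Hunk 3: at line 3 remove [lbycf,dgu,zodu] add [mix,endgg] -> 10 lines: isun bboo jqh dnrsr mix endgg gclq yiwg mscg acdxe
Hunk 4: at line 5 remove [endgg,gclq] add [qls,okr,bgav] -> 11 lines: isun bboo jqh dnrsr mix qls okr bgav yiwg mscg acdxe
Final line count: 11

Answer: 11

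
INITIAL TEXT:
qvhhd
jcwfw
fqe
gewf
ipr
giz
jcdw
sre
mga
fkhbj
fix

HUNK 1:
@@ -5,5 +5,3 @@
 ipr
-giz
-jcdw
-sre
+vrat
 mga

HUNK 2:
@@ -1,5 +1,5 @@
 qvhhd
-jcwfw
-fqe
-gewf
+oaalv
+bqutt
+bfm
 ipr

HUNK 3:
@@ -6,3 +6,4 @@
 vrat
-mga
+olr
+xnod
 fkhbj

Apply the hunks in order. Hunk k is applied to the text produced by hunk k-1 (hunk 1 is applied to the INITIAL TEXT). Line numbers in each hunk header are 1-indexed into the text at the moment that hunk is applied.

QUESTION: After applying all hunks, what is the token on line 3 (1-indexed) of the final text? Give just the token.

Hunk 1: at line 5 remove [giz,jcdw,sre] add [vrat] -> 9 lines: qvhhd jcwfw fqe gewf ipr vrat mga fkhbj fix
Hunk 2: at line 1 remove [jcwfw,fqe,gewf] add [oaalv,bqutt,bfm] -> 9 lines: qvhhd oaalv bqutt bfm ipr vrat mga fkhbj fix
Hunk 3: at line 6 remove [mga] add [olr,xnod] -> 10 lines: qvhhd oaalv bqutt bfm ipr vrat olr xnod fkhbj fix
Final line 3: bqutt

Answer: bqutt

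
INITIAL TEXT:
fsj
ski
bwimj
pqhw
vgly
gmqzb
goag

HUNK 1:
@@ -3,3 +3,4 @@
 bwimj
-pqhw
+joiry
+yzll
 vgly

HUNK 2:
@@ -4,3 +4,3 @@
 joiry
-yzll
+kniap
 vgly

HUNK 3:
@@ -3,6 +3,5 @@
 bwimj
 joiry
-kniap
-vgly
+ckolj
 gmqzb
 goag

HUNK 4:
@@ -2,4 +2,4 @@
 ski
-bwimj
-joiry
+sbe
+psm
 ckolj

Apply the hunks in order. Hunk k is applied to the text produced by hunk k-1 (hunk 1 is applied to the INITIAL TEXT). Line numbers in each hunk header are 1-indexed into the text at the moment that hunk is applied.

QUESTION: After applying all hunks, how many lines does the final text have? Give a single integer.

Hunk 1: at line 3 remove [pqhw] add [joiry,yzll] -> 8 lines: fsj ski bwimj joiry yzll vgly gmqzb goag
Hunk 2: at line 4 remove [yzll] add [kniap] -> 8 lines: fsj ski bwimj joiry kniap vgly gmqzb goag
Hunk 3: at line 3 remove [kniap,vgly] add [ckolj] -> 7 lines: fsj ski bwimj joiry ckolj gmqzb goag
Hunk 4: at line 2 remove [bwimj,joiry] add [sbe,psm] -> 7 lines: fsj ski sbe psm ckolj gmqzb goag
Final line count: 7

Answer: 7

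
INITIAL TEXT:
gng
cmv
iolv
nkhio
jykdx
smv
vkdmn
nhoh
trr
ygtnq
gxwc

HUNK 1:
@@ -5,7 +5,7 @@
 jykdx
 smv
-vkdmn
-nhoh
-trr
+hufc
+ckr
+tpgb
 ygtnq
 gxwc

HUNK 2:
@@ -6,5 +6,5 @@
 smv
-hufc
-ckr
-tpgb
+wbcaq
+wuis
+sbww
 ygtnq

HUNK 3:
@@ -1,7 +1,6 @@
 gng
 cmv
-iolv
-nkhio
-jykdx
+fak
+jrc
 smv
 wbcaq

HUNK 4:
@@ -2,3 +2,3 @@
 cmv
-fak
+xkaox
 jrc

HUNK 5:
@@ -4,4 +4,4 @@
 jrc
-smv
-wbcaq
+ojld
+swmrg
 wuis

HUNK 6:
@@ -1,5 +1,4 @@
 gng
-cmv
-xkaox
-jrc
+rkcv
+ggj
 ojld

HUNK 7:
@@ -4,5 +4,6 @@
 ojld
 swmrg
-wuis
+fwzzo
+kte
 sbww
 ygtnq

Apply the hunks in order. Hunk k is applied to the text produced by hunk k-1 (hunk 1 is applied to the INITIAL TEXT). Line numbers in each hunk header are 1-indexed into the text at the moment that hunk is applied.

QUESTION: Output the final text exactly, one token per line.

Hunk 1: at line 5 remove [vkdmn,nhoh,trr] add [hufc,ckr,tpgb] -> 11 lines: gng cmv iolv nkhio jykdx smv hufc ckr tpgb ygtnq gxwc
Hunk 2: at line 6 remove [hufc,ckr,tpgb] add [wbcaq,wuis,sbww] -> 11 lines: gng cmv iolv nkhio jykdx smv wbcaq wuis sbww ygtnq gxwc
Hunk 3: at line 1 remove [iolv,nkhio,jykdx] add [fak,jrc] -> 10 lines: gng cmv fak jrc smv wbcaq wuis sbww ygtnq gxwc
Hunk 4: at line 2 remove [fak] add [xkaox] -> 10 lines: gng cmv xkaox jrc smv wbcaq wuis sbww ygtnq gxwc
Hunk 5: at line 4 remove [smv,wbcaq] add [ojld,swmrg] -> 10 lines: gng cmv xkaox jrc ojld swmrg wuis sbww ygtnq gxwc
Hunk 6: at line 1 remove [cmv,xkaox,jrc] add [rkcv,ggj] -> 9 lines: gng rkcv ggj ojld swmrg wuis sbww ygtnq gxwc
Hunk 7: at line 4 remove [wuis] add [fwzzo,kte] -> 10 lines: gng rkcv ggj ojld swmrg fwzzo kte sbww ygtnq gxwc

Answer: gng
rkcv
ggj
ojld
swmrg
fwzzo
kte
sbww
ygtnq
gxwc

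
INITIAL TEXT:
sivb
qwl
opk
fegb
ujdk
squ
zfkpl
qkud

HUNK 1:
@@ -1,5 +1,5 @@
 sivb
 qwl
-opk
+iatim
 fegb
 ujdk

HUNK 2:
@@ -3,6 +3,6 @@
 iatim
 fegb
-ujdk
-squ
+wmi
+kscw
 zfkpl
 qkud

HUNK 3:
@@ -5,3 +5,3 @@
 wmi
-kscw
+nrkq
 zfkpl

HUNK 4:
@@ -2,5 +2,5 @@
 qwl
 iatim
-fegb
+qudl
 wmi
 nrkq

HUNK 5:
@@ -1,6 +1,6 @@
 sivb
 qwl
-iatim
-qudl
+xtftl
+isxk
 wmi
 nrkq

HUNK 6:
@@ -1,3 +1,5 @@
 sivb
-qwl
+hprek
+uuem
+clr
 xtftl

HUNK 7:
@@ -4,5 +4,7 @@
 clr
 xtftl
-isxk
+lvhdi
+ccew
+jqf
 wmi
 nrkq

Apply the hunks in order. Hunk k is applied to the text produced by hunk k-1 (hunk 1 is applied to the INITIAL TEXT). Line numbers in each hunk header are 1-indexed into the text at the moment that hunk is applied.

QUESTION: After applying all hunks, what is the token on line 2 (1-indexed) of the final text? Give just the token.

Answer: hprek

Derivation:
Hunk 1: at line 1 remove [opk] add [iatim] -> 8 lines: sivb qwl iatim fegb ujdk squ zfkpl qkud
Hunk 2: at line 3 remove [ujdk,squ] add [wmi,kscw] -> 8 lines: sivb qwl iatim fegb wmi kscw zfkpl qkud
Hunk 3: at line 5 remove [kscw] add [nrkq] -> 8 lines: sivb qwl iatim fegb wmi nrkq zfkpl qkud
Hunk 4: at line 2 remove [fegb] add [qudl] -> 8 lines: sivb qwl iatim qudl wmi nrkq zfkpl qkud
Hunk 5: at line 1 remove [iatim,qudl] add [xtftl,isxk] -> 8 lines: sivb qwl xtftl isxk wmi nrkq zfkpl qkud
Hunk 6: at line 1 remove [qwl] add [hprek,uuem,clr] -> 10 lines: sivb hprek uuem clr xtftl isxk wmi nrkq zfkpl qkud
Hunk 7: at line 4 remove [isxk] add [lvhdi,ccew,jqf] -> 12 lines: sivb hprek uuem clr xtftl lvhdi ccew jqf wmi nrkq zfkpl qkud
Final line 2: hprek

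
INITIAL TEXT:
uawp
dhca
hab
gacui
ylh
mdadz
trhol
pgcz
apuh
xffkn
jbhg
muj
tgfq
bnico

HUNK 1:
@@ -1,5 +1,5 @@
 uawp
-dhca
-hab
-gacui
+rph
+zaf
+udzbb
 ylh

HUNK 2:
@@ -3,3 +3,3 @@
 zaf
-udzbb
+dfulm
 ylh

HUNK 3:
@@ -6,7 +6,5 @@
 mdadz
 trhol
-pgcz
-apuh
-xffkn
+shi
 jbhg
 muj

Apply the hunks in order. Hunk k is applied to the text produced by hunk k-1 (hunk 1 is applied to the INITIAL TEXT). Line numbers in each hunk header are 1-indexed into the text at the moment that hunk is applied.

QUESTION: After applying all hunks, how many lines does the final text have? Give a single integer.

Answer: 12

Derivation:
Hunk 1: at line 1 remove [dhca,hab,gacui] add [rph,zaf,udzbb] -> 14 lines: uawp rph zaf udzbb ylh mdadz trhol pgcz apuh xffkn jbhg muj tgfq bnico
Hunk 2: at line 3 remove [udzbb] add [dfulm] -> 14 lines: uawp rph zaf dfulm ylh mdadz trhol pgcz apuh xffkn jbhg muj tgfq bnico
Hunk 3: at line 6 remove [pgcz,apuh,xffkn] add [shi] -> 12 lines: uawp rph zaf dfulm ylh mdadz trhol shi jbhg muj tgfq bnico
Final line count: 12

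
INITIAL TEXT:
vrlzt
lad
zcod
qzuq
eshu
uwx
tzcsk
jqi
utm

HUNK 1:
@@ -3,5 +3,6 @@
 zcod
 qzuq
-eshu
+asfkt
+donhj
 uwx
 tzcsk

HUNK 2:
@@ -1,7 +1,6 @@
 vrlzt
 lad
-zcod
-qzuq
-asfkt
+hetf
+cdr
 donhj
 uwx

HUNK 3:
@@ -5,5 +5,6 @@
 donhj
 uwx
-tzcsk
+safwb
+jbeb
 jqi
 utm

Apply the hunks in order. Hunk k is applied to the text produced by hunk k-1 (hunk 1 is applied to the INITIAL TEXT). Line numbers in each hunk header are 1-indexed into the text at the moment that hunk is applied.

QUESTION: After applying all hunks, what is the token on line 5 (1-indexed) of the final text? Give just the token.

Hunk 1: at line 3 remove [eshu] add [asfkt,donhj] -> 10 lines: vrlzt lad zcod qzuq asfkt donhj uwx tzcsk jqi utm
Hunk 2: at line 1 remove [zcod,qzuq,asfkt] add [hetf,cdr] -> 9 lines: vrlzt lad hetf cdr donhj uwx tzcsk jqi utm
Hunk 3: at line 5 remove [tzcsk] add [safwb,jbeb] -> 10 lines: vrlzt lad hetf cdr donhj uwx safwb jbeb jqi utm
Final line 5: donhj

Answer: donhj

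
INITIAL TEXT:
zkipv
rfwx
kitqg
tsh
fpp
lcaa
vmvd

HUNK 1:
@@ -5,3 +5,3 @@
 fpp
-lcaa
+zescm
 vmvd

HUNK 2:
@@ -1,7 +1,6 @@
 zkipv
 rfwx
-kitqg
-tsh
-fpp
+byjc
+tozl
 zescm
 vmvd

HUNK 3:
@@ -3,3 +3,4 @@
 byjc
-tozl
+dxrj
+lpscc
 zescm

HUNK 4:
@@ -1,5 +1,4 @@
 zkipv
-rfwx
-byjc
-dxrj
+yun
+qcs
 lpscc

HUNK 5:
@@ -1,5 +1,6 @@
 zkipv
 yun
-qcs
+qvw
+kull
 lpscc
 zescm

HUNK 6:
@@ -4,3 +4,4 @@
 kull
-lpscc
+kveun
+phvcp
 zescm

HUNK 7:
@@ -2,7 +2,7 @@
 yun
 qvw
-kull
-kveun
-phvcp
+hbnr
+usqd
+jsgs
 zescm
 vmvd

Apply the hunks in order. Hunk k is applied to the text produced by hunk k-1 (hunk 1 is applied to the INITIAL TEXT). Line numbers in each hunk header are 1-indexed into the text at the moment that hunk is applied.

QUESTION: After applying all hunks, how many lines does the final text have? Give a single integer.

Hunk 1: at line 5 remove [lcaa] add [zescm] -> 7 lines: zkipv rfwx kitqg tsh fpp zescm vmvd
Hunk 2: at line 1 remove [kitqg,tsh,fpp] add [byjc,tozl] -> 6 lines: zkipv rfwx byjc tozl zescm vmvd
Hunk 3: at line 3 remove [tozl] add [dxrj,lpscc] -> 7 lines: zkipv rfwx byjc dxrj lpscc zescm vmvd
Hunk 4: at line 1 remove [rfwx,byjc,dxrj] add [yun,qcs] -> 6 lines: zkipv yun qcs lpscc zescm vmvd
Hunk 5: at line 1 remove [qcs] add [qvw,kull] -> 7 lines: zkipv yun qvw kull lpscc zescm vmvd
Hunk 6: at line 4 remove [lpscc] add [kveun,phvcp] -> 8 lines: zkipv yun qvw kull kveun phvcp zescm vmvd
Hunk 7: at line 2 remove [kull,kveun,phvcp] add [hbnr,usqd,jsgs] -> 8 lines: zkipv yun qvw hbnr usqd jsgs zescm vmvd
Final line count: 8

Answer: 8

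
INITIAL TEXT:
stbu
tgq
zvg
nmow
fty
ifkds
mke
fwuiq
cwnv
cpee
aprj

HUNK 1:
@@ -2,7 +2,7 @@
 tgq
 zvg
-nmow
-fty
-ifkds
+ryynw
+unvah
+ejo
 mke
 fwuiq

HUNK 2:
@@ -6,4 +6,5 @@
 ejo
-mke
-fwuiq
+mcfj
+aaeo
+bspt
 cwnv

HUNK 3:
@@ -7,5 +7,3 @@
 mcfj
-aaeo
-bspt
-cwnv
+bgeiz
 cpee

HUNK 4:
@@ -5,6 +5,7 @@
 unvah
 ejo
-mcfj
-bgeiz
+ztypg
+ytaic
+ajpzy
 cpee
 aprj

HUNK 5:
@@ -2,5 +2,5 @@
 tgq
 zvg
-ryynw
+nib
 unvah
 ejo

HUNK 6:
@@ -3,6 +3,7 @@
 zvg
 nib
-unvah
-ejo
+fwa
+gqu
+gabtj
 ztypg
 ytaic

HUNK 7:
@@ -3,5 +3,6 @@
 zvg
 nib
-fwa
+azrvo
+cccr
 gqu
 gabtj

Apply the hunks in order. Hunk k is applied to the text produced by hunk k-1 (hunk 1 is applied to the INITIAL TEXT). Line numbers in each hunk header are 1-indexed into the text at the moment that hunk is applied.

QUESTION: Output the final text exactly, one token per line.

Answer: stbu
tgq
zvg
nib
azrvo
cccr
gqu
gabtj
ztypg
ytaic
ajpzy
cpee
aprj

Derivation:
Hunk 1: at line 2 remove [nmow,fty,ifkds] add [ryynw,unvah,ejo] -> 11 lines: stbu tgq zvg ryynw unvah ejo mke fwuiq cwnv cpee aprj
Hunk 2: at line 6 remove [mke,fwuiq] add [mcfj,aaeo,bspt] -> 12 lines: stbu tgq zvg ryynw unvah ejo mcfj aaeo bspt cwnv cpee aprj
Hunk 3: at line 7 remove [aaeo,bspt,cwnv] add [bgeiz] -> 10 lines: stbu tgq zvg ryynw unvah ejo mcfj bgeiz cpee aprj
Hunk 4: at line 5 remove [mcfj,bgeiz] add [ztypg,ytaic,ajpzy] -> 11 lines: stbu tgq zvg ryynw unvah ejo ztypg ytaic ajpzy cpee aprj
Hunk 5: at line 2 remove [ryynw] add [nib] -> 11 lines: stbu tgq zvg nib unvah ejo ztypg ytaic ajpzy cpee aprj
Hunk 6: at line 3 remove [unvah,ejo] add [fwa,gqu,gabtj] -> 12 lines: stbu tgq zvg nib fwa gqu gabtj ztypg ytaic ajpzy cpee aprj
Hunk 7: at line 3 remove [fwa] add [azrvo,cccr] -> 13 lines: stbu tgq zvg nib azrvo cccr gqu gabtj ztypg ytaic ajpzy cpee aprj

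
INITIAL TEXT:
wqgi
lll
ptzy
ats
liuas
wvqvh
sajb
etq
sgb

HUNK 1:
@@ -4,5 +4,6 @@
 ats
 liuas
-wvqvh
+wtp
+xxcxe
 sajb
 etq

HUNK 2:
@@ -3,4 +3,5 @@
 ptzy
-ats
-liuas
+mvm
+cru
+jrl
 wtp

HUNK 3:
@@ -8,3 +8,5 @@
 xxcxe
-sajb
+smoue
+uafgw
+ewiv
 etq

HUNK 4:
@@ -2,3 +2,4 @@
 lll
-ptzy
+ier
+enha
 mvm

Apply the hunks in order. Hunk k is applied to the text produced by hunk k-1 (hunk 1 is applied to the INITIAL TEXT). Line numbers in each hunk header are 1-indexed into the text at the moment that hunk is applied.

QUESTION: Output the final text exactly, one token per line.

Hunk 1: at line 4 remove [wvqvh] add [wtp,xxcxe] -> 10 lines: wqgi lll ptzy ats liuas wtp xxcxe sajb etq sgb
Hunk 2: at line 3 remove [ats,liuas] add [mvm,cru,jrl] -> 11 lines: wqgi lll ptzy mvm cru jrl wtp xxcxe sajb etq sgb
Hunk 3: at line 8 remove [sajb] add [smoue,uafgw,ewiv] -> 13 lines: wqgi lll ptzy mvm cru jrl wtp xxcxe smoue uafgw ewiv etq sgb
Hunk 4: at line 2 remove [ptzy] add [ier,enha] -> 14 lines: wqgi lll ier enha mvm cru jrl wtp xxcxe smoue uafgw ewiv etq sgb

Answer: wqgi
lll
ier
enha
mvm
cru
jrl
wtp
xxcxe
smoue
uafgw
ewiv
etq
sgb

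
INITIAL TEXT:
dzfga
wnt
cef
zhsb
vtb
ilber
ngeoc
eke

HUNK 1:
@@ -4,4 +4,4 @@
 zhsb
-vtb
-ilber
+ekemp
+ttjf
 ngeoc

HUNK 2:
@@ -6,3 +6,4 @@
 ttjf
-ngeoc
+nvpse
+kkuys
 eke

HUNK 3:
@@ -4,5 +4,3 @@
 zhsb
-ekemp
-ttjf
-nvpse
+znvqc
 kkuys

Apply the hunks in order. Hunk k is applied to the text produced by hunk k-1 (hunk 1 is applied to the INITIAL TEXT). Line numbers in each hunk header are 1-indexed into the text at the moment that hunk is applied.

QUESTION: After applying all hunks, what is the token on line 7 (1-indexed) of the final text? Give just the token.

Hunk 1: at line 4 remove [vtb,ilber] add [ekemp,ttjf] -> 8 lines: dzfga wnt cef zhsb ekemp ttjf ngeoc eke
Hunk 2: at line 6 remove [ngeoc] add [nvpse,kkuys] -> 9 lines: dzfga wnt cef zhsb ekemp ttjf nvpse kkuys eke
Hunk 3: at line 4 remove [ekemp,ttjf,nvpse] add [znvqc] -> 7 lines: dzfga wnt cef zhsb znvqc kkuys eke
Final line 7: eke

Answer: eke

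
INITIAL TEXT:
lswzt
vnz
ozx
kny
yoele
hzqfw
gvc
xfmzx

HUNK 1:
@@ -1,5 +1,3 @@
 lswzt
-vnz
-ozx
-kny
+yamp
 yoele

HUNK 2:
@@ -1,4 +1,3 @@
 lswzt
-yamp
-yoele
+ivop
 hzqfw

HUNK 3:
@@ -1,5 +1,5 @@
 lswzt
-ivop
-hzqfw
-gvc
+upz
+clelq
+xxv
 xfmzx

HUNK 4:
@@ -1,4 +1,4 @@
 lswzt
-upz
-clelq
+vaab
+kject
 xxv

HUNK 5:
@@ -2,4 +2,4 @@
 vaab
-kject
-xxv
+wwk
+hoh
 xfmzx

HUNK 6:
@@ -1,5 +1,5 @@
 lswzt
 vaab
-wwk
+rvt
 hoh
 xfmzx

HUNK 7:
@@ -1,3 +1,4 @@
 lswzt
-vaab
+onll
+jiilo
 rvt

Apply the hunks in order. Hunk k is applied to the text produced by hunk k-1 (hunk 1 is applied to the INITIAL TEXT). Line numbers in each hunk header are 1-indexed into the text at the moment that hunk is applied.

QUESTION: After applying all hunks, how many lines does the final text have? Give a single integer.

Hunk 1: at line 1 remove [vnz,ozx,kny] add [yamp] -> 6 lines: lswzt yamp yoele hzqfw gvc xfmzx
Hunk 2: at line 1 remove [yamp,yoele] add [ivop] -> 5 lines: lswzt ivop hzqfw gvc xfmzx
Hunk 3: at line 1 remove [ivop,hzqfw,gvc] add [upz,clelq,xxv] -> 5 lines: lswzt upz clelq xxv xfmzx
Hunk 4: at line 1 remove [upz,clelq] add [vaab,kject] -> 5 lines: lswzt vaab kject xxv xfmzx
Hunk 5: at line 2 remove [kject,xxv] add [wwk,hoh] -> 5 lines: lswzt vaab wwk hoh xfmzx
Hunk 6: at line 1 remove [wwk] add [rvt] -> 5 lines: lswzt vaab rvt hoh xfmzx
Hunk 7: at line 1 remove [vaab] add [onll,jiilo] -> 6 lines: lswzt onll jiilo rvt hoh xfmzx
Final line count: 6

Answer: 6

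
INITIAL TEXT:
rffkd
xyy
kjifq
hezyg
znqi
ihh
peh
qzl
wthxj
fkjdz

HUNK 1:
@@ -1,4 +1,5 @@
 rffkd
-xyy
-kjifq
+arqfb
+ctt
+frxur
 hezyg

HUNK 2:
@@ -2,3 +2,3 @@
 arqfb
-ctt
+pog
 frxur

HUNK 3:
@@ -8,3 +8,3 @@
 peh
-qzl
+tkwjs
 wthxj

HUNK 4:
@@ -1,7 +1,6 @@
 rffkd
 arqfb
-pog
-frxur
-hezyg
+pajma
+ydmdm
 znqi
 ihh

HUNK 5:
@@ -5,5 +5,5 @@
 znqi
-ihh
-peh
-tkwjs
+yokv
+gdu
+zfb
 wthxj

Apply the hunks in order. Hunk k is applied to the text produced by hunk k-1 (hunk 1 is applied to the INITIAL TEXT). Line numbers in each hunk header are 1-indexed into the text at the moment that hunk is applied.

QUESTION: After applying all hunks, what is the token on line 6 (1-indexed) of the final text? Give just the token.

Answer: yokv

Derivation:
Hunk 1: at line 1 remove [xyy,kjifq] add [arqfb,ctt,frxur] -> 11 lines: rffkd arqfb ctt frxur hezyg znqi ihh peh qzl wthxj fkjdz
Hunk 2: at line 2 remove [ctt] add [pog] -> 11 lines: rffkd arqfb pog frxur hezyg znqi ihh peh qzl wthxj fkjdz
Hunk 3: at line 8 remove [qzl] add [tkwjs] -> 11 lines: rffkd arqfb pog frxur hezyg znqi ihh peh tkwjs wthxj fkjdz
Hunk 4: at line 1 remove [pog,frxur,hezyg] add [pajma,ydmdm] -> 10 lines: rffkd arqfb pajma ydmdm znqi ihh peh tkwjs wthxj fkjdz
Hunk 5: at line 5 remove [ihh,peh,tkwjs] add [yokv,gdu,zfb] -> 10 lines: rffkd arqfb pajma ydmdm znqi yokv gdu zfb wthxj fkjdz
Final line 6: yokv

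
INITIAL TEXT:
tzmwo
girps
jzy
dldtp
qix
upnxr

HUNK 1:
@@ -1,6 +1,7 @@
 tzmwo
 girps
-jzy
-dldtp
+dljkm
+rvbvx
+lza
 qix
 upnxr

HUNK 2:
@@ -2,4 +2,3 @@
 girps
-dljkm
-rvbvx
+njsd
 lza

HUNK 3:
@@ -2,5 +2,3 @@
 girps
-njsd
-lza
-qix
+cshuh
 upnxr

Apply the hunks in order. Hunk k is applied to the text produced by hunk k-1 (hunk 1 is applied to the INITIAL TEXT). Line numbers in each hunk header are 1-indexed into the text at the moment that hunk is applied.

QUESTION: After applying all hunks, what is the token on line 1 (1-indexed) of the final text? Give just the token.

Hunk 1: at line 1 remove [jzy,dldtp] add [dljkm,rvbvx,lza] -> 7 lines: tzmwo girps dljkm rvbvx lza qix upnxr
Hunk 2: at line 2 remove [dljkm,rvbvx] add [njsd] -> 6 lines: tzmwo girps njsd lza qix upnxr
Hunk 3: at line 2 remove [njsd,lza,qix] add [cshuh] -> 4 lines: tzmwo girps cshuh upnxr
Final line 1: tzmwo

Answer: tzmwo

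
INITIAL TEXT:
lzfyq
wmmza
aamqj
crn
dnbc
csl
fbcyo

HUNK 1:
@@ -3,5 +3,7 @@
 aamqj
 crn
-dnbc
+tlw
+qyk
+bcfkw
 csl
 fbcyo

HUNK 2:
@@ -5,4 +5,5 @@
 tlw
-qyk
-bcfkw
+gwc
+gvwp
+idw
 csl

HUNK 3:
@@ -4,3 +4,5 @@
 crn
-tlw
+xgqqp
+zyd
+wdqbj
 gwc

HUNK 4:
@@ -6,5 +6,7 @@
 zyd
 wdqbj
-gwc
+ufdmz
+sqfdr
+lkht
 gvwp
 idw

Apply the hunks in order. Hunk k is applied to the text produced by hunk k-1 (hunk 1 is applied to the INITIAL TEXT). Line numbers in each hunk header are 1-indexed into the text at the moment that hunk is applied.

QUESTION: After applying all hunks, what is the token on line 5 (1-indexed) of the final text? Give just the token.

Hunk 1: at line 3 remove [dnbc] add [tlw,qyk,bcfkw] -> 9 lines: lzfyq wmmza aamqj crn tlw qyk bcfkw csl fbcyo
Hunk 2: at line 5 remove [qyk,bcfkw] add [gwc,gvwp,idw] -> 10 lines: lzfyq wmmza aamqj crn tlw gwc gvwp idw csl fbcyo
Hunk 3: at line 4 remove [tlw] add [xgqqp,zyd,wdqbj] -> 12 lines: lzfyq wmmza aamqj crn xgqqp zyd wdqbj gwc gvwp idw csl fbcyo
Hunk 4: at line 6 remove [gwc] add [ufdmz,sqfdr,lkht] -> 14 lines: lzfyq wmmza aamqj crn xgqqp zyd wdqbj ufdmz sqfdr lkht gvwp idw csl fbcyo
Final line 5: xgqqp

Answer: xgqqp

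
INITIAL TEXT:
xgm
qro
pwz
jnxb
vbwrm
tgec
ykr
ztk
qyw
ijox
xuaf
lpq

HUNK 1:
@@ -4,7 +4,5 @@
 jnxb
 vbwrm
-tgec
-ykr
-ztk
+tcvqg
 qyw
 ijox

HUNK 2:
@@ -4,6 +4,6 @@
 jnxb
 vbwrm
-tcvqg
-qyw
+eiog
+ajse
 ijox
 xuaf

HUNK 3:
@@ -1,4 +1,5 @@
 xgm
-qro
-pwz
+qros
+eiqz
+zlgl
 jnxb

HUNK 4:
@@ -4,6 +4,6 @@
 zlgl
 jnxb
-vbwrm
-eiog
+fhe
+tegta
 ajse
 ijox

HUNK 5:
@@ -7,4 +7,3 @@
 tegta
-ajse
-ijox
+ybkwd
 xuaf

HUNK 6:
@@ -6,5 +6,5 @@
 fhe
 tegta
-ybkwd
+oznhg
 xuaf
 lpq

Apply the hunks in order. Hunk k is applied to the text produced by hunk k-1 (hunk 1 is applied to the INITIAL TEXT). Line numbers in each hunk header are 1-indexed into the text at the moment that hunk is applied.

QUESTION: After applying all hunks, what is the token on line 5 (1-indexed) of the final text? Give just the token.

Hunk 1: at line 4 remove [tgec,ykr,ztk] add [tcvqg] -> 10 lines: xgm qro pwz jnxb vbwrm tcvqg qyw ijox xuaf lpq
Hunk 2: at line 4 remove [tcvqg,qyw] add [eiog,ajse] -> 10 lines: xgm qro pwz jnxb vbwrm eiog ajse ijox xuaf lpq
Hunk 3: at line 1 remove [qro,pwz] add [qros,eiqz,zlgl] -> 11 lines: xgm qros eiqz zlgl jnxb vbwrm eiog ajse ijox xuaf lpq
Hunk 4: at line 4 remove [vbwrm,eiog] add [fhe,tegta] -> 11 lines: xgm qros eiqz zlgl jnxb fhe tegta ajse ijox xuaf lpq
Hunk 5: at line 7 remove [ajse,ijox] add [ybkwd] -> 10 lines: xgm qros eiqz zlgl jnxb fhe tegta ybkwd xuaf lpq
Hunk 6: at line 6 remove [ybkwd] add [oznhg] -> 10 lines: xgm qros eiqz zlgl jnxb fhe tegta oznhg xuaf lpq
Final line 5: jnxb

Answer: jnxb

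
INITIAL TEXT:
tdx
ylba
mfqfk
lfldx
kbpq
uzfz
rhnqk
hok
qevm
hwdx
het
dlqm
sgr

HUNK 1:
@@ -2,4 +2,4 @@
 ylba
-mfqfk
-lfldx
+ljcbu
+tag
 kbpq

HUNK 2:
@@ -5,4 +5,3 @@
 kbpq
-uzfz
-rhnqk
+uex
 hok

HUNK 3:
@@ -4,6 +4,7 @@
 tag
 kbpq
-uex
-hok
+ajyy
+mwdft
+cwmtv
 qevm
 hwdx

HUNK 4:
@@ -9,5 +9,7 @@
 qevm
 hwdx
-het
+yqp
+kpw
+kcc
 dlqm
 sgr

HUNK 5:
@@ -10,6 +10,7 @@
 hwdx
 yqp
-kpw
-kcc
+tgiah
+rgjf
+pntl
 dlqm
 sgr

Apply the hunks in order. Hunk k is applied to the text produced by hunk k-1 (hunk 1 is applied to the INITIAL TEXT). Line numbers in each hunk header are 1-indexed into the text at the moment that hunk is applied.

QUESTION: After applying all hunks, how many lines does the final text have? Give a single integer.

Answer: 16

Derivation:
Hunk 1: at line 2 remove [mfqfk,lfldx] add [ljcbu,tag] -> 13 lines: tdx ylba ljcbu tag kbpq uzfz rhnqk hok qevm hwdx het dlqm sgr
Hunk 2: at line 5 remove [uzfz,rhnqk] add [uex] -> 12 lines: tdx ylba ljcbu tag kbpq uex hok qevm hwdx het dlqm sgr
Hunk 3: at line 4 remove [uex,hok] add [ajyy,mwdft,cwmtv] -> 13 lines: tdx ylba ljcbu tag kbpq ajyy mwdft cwmtv qevm hwdx het dlqm sgr
Hunk 4: at line 9 remove [het] add [yqp,kpw,kcc] -> 15 lines: tdx ylba ljcbu tag kbpq ajyy mwdft cwmtv qevm hwdx yqp kpw kcc dlqm sgr
Hunk 5: at line 10 remove [kpw,kcc] add [tgiah,rgjf,pntl] -> 16 lines: tdx ylba ljcbu tag kbpq ajyy mwdft cwmtv qevm hwdx yqp tgiah rgjf pntl dlqm sgr
Final line count: 16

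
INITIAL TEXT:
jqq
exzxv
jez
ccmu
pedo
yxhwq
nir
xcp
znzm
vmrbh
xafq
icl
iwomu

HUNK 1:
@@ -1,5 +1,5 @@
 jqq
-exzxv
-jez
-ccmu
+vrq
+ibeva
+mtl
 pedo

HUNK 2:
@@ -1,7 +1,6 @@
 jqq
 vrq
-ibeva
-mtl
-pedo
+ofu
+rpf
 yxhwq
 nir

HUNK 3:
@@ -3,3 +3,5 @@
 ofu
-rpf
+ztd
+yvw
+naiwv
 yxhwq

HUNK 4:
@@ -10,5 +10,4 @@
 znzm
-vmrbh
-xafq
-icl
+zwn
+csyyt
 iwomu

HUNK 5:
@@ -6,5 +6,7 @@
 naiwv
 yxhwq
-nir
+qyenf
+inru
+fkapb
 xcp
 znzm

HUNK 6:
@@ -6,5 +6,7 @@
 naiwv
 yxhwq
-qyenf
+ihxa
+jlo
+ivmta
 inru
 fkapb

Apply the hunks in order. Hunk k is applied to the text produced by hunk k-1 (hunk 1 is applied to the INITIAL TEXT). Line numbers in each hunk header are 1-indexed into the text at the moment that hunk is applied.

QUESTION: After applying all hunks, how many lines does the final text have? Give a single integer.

Answer: 17

Derivation:
Hunk 1: at line 1 remove [exzxv,jez,ccmu] add [vrq,ibeva,mtl] -> 13 lines: jqq vrq ibeva mtl pedo yxhwq nir xcp znzm vmrbh xafq icl iwomu
Hunk 2: at line 1 remove [ibeva,mtl,pedo] add [ofu,rpf] -> 12 lines: jqq vrq ofu rpf yxhwq nir xcp znzm vmrbh xafq icl iwomu
Hunk 3: at line 3 remove [rpf] add [ztd,yvw,naiwv] -> 14 lines: jqq vrq ofu ztd yvw naiwv yxhwq nir xcp znzm vmrbh xafq icl iwomu
Hunk 4: at line 10 remove [vmrbh,xafq,icl] add [zwn,csyyt] -> 13 lines: jqq vrq ofu ztd yvw naiwv yxhwq nir xcp znzm zwn csyyt iwomu
Hunk 5: at line 6 remove [nir] add [qyenf,inru,fkapb] -> 15 lines: jqq vrq ofu ztd yvw naiwv yxhwq qyenf inru fkapb xcp znzm zwn csyyt iwomu
Hunk 6: at line 6 remove [qyenf] add [ihxa,jlo,ivmta] -> 17 lines: jqq vrq ofu ztd yvw naiwv yxhwq ihxa jlo ivmta inru fkapb xcp znzm zwn csyyt iwomu
Final line count: 17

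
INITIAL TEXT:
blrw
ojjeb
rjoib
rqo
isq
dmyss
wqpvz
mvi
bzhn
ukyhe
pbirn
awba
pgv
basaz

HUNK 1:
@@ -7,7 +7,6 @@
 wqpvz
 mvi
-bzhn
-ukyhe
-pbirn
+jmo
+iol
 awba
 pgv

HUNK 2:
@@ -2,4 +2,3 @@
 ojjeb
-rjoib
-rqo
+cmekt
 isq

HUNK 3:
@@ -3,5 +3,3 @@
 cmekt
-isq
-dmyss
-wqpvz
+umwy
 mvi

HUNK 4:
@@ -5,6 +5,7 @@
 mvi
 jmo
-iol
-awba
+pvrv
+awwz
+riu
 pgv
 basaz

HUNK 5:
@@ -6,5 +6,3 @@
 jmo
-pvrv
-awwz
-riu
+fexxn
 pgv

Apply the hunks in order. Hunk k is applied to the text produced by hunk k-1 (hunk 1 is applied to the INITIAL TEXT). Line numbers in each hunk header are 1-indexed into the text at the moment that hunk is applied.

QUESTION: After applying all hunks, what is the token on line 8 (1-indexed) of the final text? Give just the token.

Hunk 1: at line 7 remove [bzhn,ukyhe,pbirn] add [jmo,iol] -> 13 lines: blrw ojjeb rjoib rqo isq dmyss wqpvz mvi jmo iol awba pgv basaz
Hunk 2: at line 2 remove [rjoib,rqo] add [cmekt] -> 12 lines: blrw ojjeb cmekt isq dmyss wqpvz mvi jmo iol awba pgv basaz
Hunk 3: at line 3 remove [isq,dmyss,wqpvz] add [umwy] -> 10 lines: blrw ojjeb cmekt umwy mvi jmo iol awba pgv basaz
Hunk 4: at line 5 remove [iol,awba] add [pvrv,awwz,riu] -> 11 lines: blrw ojjeb cmekt umwy mvi jmo pvrv awwz riu pgv basaz
Hunk 5: at line 6 remove [pvrv,awwz,riu] add [fexxn] -> 9 lines: blrw ojjeb cmekt umwy mvi jmo fexxn pgv basaz
Final line 8: pgv

Answer: pgv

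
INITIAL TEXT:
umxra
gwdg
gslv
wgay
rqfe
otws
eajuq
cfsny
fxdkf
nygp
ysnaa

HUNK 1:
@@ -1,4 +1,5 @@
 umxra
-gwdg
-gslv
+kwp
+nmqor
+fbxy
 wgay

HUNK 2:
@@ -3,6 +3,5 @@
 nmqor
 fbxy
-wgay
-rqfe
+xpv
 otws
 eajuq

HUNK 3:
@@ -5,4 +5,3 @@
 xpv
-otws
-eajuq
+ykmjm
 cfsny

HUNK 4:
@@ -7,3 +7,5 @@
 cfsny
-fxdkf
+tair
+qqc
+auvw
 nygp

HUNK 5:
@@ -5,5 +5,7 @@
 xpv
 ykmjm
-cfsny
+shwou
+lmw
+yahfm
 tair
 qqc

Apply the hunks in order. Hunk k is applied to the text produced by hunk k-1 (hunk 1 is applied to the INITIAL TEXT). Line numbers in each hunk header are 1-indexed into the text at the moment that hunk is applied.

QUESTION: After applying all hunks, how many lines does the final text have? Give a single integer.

Answer: 14

Derivation:
Hunk 1: at line 1 remove [gwdg,gslv] add [kwp,nmqor,fbxy] -> 12 lines: umxra kwp nmqor fbxy wgay rqfe otws eajuq cfsny fxdkf nygp ysnaa
Hunk 2: at line 3 remove [wgay,rqfe] add [xpv] -> 11 lines: umxra kwp nmqor fbxy xpv otws eajuq cfsny fxdkf nygp ysnaa
Hunk 3: at line 5 remove [otws,eajuq] add [ykmjm] -> 10 lines: umxra kwp nmqor fbxy xpv ykmjm cfsny fxdkf nygp ysnaa
Hunk 4: at line 7 remove [fxdkf] add [tair,qqc,auvw] -> 12 lines: umxra kwp nmqor fbxy xpv ykmjm cfsny tair qqc auvw nygp ysnaa
Hunk 5: at line 5 remove [cfsny] add [shwou,lmw,yahfm] -> 14 lines: umxra kwp nmqor fbxy xpv ykmjm shwou lmw yahfm tair qqc auvw nygp ysnaa
Final line count: 14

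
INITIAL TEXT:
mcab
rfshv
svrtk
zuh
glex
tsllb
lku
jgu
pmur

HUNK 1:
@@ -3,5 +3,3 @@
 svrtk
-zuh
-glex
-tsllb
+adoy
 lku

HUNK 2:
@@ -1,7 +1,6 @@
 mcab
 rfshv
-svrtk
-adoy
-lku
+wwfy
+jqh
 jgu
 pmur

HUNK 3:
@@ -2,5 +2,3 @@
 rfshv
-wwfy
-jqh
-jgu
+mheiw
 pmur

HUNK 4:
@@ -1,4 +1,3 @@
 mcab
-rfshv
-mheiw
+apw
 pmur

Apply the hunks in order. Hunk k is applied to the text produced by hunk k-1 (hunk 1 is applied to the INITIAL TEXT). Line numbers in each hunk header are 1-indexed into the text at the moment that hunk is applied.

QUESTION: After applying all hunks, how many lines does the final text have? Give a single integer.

Answer: 3

Derivation:
Hunk 1: at line 3 remove [zuh,glex,tsllb] add [adoy] -> 7 lines: mcab rfshv svrtk adoy lku jgu pmur
Hunk 2: at line 1 remove [svrtk,adoy,lku] add [wwfy,jqh] -> 6 lines: mcab rfshv wwfy jqh jgu pmur
Hunk 3: at line 2 remove [wwfy,jqh,jgu] add [mheiw] -> 4 lines: mcab rfshv mheiw pmur
Hunk 4: at line 1 remove [rfshv,mheiw] add [apw] -> 3 lines: mcab apw pmur
Final line count: 3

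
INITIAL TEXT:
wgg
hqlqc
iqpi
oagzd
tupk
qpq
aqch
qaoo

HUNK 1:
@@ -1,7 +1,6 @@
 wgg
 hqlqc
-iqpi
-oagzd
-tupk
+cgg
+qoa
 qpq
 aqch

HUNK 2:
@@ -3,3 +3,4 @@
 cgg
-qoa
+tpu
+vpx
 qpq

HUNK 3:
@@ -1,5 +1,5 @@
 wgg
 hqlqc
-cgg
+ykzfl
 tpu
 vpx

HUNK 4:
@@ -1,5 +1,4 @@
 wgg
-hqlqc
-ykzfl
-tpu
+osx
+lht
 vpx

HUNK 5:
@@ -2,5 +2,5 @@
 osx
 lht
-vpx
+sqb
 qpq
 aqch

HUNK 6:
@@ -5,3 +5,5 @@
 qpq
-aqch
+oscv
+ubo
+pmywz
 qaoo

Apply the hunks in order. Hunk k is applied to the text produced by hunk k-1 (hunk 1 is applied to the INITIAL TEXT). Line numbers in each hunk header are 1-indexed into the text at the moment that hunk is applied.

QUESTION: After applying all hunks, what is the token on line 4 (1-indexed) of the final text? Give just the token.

Hunk 1: at line 1 remove [iqpi,oagzd,tupk] add [cgg,qoa] -> 7 lines: wgg hqlqc cgg qoa qpq aqch qaoo
Hunk 2: at line 3 remove [qoa] add [tpu,vpx] -> 8 lines: wgg hqlqc cgg tpu vpx qpq aqch qaoo
Hunk 3: at line 1 remove [cgg] add [ykzfl] -> 8 lines: wgg hqlqc ykzfl tpu vpx qpq aqch qaoo
Hunk 4: at line 1 remove [hqlqc,ykzfl,tpu] add [osx,lht] -> 7 lines: wgg osx lht vpx qpq aqch qaoo
Hunk 5: at line 2 remove [vpx] add [sqb] -> 7 lines: wgg osx lht sqb qpq aqch qaoo
Hunk 6: at line 5 remove [aqch] add [oscv,ubo,pmywz] -> 9 lines: wgg osx lht sqb qpq oscv ubo pmywz qaoo
Final line 4: sqb

Answer: sqb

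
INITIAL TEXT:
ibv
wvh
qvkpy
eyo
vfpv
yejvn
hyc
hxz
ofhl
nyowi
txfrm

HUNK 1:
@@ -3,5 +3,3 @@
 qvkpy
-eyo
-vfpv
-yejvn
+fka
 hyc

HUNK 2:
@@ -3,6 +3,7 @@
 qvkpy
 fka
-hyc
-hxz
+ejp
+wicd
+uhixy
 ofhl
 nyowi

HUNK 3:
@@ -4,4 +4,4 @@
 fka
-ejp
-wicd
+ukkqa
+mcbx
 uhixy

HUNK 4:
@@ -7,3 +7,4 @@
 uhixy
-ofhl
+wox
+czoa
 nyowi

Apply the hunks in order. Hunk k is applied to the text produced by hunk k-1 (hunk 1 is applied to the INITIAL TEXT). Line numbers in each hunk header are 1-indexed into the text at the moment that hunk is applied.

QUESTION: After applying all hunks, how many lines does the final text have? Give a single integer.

Answer: 11

Derivation:
Hunk 1: at line 3 remove [eyo,vfpv,yejvn] add [fka] -> 9 lines: ibv wvh qvkpy fka hyc hxz ofhl nyowi txfrm
Hunk 2: at line 3 remove [hyc,hxz] add [ejp,wicd,uhixy] -> 10 lines: ibv wvh qvkpy fka ejp wicd uhixy ofhl nyowi txfrm
Hunk 3: at line 4 remove [ejp,wicd] add [ukkqa,mcbx] -> 10 lines: ibv wvh qvkpy fka ukkqa mcbx uhixy ofhl nyowi txfrm
Hunk 4: at line 7 remove [ofhl] add [wox,czoa] -> 11 lines: ibv wvh qvkpy fka ukkqa mcbx uhixy wox czoa nyowi txfrm
Final line count: 11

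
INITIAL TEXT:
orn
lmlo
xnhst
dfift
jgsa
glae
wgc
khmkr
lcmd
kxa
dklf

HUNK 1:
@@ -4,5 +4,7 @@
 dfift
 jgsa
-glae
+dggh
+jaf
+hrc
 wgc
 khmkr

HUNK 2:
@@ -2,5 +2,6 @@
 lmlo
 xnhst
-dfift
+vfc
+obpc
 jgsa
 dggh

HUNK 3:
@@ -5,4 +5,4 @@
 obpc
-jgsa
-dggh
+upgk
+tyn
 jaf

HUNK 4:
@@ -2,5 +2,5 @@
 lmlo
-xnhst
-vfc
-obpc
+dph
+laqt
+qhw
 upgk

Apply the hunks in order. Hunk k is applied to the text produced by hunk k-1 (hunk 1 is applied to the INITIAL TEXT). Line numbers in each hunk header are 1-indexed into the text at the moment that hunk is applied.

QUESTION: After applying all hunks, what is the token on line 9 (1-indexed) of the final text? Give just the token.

Hunk 1: at line 4 remove [glae] add [dggh,jaf,hrc] -> 13 lines: orn lmlo xnhst dfift jgsa dggh jaf hrc wgc khmkr lcmd kxa dklf
Hunk 2: at line 2 remove [dfift] add [vfc,obpc] -> 14 lines: orn lmlo xnhst vfc obpc jgsa dggh jaf hrc wgc khmkr lcmd kxa dklf
Hunk 3: at line 5 remove [jgsa,dggh] add [upgk,tyn] -> 14 lines: orn lmlo xnhst vfc obpc upgk tyn jaf hrc wgc khmkr lcmd kxa dklf
Hunk 4: at line 2 remove [xnhst,vfc,obpc] add [dph,laqt,qhw] -> 14 lines: orn lmlo dph laqt qhw upgk tyn jaf hrc wgc khmkr lcmd kxa dklf
Final line 9: hrc

Answer: hrc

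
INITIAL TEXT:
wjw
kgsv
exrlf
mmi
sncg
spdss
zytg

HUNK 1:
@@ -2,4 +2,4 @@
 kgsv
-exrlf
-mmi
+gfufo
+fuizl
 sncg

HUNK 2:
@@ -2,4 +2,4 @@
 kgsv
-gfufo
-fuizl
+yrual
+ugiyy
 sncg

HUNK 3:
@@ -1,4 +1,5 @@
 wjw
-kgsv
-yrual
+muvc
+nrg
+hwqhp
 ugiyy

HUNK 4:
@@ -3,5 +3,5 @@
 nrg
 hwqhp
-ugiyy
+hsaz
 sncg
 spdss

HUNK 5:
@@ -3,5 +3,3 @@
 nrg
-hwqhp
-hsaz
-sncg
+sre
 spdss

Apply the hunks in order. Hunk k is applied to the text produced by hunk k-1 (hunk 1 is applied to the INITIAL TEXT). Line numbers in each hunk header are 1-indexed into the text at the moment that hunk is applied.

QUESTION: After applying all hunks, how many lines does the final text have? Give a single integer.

Answer: 6

Derivation:
Hunk 1: at line 2 remove [exrlf,mmi] add [gfufo,fuizl] -> 7 lines: wjw kgsv gfufo fuizl sncg spdss zytg
Hunk 2: at line 2 remove [gfufo,fuizl] add [yrual,ugiyy] -> 7 lines: wjw kgsv yrual ugiyy sncg spdss zytg
Hunk 3: at line 1 remove [kgsv,yrual] add [muvc,nrg,hwqhp] -> 8 lines: wjw muvc nrg hwqhp ugiyy sncg spdss zytg
Hunk 4: at line 3 remove [ugiyy] add [hsaz] -> 8 lines: wjw muvc nrg hwqhp hsaz sncg spdss zytg
Hunk 5: at line 3 remove [hwqhp,hsaz,sncg] add [sre] -> 6 lines: wjw muvc nrg sre spdss zytg
Final line count: 6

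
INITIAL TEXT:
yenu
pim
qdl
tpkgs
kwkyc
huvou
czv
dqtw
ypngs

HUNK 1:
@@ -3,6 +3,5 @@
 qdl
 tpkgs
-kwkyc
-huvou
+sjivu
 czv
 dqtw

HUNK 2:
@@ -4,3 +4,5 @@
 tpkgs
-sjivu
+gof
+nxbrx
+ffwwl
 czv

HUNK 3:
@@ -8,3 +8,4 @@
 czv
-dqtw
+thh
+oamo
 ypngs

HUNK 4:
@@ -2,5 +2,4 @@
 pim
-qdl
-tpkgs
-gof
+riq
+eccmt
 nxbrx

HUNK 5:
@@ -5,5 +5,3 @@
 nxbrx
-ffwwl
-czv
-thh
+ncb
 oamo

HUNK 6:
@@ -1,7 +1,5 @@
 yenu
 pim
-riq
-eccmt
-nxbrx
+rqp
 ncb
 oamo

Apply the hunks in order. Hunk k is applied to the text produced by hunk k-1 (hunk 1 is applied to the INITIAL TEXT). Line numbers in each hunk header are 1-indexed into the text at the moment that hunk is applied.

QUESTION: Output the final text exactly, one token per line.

Answer: yenu
pim
rqp
ncb
oamo
ypngs

Derivation:
Hunk 1: at line 3 remove [kwkyc,huvou] add [sjivu] -> 8 lines: yenu pim qdl tpkgs sjivu czv dqtw ypngs
Hunk 2: at line 4 remove [sjivu] add [gof,nxbrx,ffwwl] -> 10 lines: yenu pim qdl tpkgs gof nxbrx ffwwl czv dqtw ypngs
Hunk 3: at line 8 remove [dqtw] add [thh,oamo] -> 11 lines: yenu pim qdl tpkgs gof nxbrx ffwwl czv thh oamo ypngs
Hunk 4: at line 2 remove [qdl,tpkgs,gof] add [riq,eccmt] -> 10 lines: yenu pim riq eccmt nxbrx ffwwl czv thh oamo ypngs
Hunk 5: at line 5 remove [ffwwl,czv,thh] add [ncb] -> 8 lines: yenu pim riq eccmt nxbrx ncb oamo ypngs
Hunk 6: at line 1 remove [riq,eccmt,nxbrx] add [rqp] -> 6 lines: yenu pim rqp ncb oamo ypngs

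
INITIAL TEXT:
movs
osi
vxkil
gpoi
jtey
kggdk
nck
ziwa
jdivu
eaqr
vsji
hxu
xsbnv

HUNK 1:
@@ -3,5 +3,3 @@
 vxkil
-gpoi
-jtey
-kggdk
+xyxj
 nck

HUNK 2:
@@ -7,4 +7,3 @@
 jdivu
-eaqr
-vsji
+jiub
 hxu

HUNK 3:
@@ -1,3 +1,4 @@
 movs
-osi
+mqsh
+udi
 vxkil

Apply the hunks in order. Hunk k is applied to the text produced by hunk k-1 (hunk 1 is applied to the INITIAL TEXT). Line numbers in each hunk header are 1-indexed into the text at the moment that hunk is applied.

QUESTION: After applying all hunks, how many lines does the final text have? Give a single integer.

Answer: 11

Derivation:
Hunk 1: at line 3 remove [gpoi,jtey,kggdk] add [xyxj] -> 11 lines: movs osi vxkil xyxj nck ziwa jdivu eaqr vsji hxu xsbnv
Hunk 2: at line 7 remove [eaqr,vsji] add [jiub] -> 10 lines: movs osi vxkil xyxj nck ziwa jdivu jiub hxu xsbnv
Hunk 3: at line 1 remove [osi] add [mqsh,udi] -> 11 lines: movs mqsh udi vxkil xyxj nck ziwa jdivu jiub hxu xsbnv
Final line count: 11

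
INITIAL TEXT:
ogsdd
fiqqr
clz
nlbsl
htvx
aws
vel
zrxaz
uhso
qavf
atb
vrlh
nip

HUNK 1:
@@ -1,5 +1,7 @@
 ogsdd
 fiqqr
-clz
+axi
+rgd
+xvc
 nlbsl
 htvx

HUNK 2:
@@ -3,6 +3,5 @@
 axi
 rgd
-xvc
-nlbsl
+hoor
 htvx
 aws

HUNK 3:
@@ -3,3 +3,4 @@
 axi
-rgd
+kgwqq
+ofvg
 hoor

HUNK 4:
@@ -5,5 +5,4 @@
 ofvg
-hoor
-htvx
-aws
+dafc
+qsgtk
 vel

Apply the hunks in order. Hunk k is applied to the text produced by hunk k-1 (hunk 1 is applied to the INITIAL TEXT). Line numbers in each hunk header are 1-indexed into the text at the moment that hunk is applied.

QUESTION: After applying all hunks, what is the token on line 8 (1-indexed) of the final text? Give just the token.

Answer: vel

Derivation:
Hunk 1: at line 1 remove [clz] add [axi,rgd,xvc] -> 15 lines: ogsdd fiqqr axi rgd xvc nlbsl htvx aws vel zrxaz uhso qavf atb vrlh nip
Hunk 2: at line 3 remove [xvc,nlbsl] add [hoor] -> 14 lines: ogsdd fiqqr axi rgd hoor htvx aws vel zrxaz uhso qavf atb vrlh nip
Hunk 3: at line 3 remove [rgd] add [kgwqq,ofvg] -> 15 lines: ogsdd fiqqr axi kgwqq ofvg hoor htvx aws vel zrxaz uhso qavf atb vrlh nip
Hunk 4: at line 5 remove [hoor,htvx,aws] add [dafc,qsgtk] -> 14 lines: ogsdd fiqqr axi kgwqq ofvg dafc qsgtk vel zrxaz uhso qavf atb vrlh nip
Final line 8: vel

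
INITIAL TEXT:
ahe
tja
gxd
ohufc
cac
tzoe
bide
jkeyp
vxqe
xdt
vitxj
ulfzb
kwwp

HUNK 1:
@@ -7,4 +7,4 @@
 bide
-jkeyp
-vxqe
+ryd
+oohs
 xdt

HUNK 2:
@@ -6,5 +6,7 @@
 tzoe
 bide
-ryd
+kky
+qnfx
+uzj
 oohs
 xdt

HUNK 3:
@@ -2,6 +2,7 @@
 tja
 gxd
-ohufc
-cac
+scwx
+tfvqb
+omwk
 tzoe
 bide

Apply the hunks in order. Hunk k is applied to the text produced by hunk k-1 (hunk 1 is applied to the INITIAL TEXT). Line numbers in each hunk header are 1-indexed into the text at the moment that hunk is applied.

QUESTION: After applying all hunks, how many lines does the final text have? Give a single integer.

Answer: 16

Derivation:
Hunk 1: at line 7 remove [jkeyp,vxqe] add [ryd,oohs] -> 13 lines: ahe tja gxd ohufc cac tzoe bide ryd oohs xdt vitxj ulfzb kwwp
Hunk 2: at line 6 remove [ryd] add [kky,qnfx,uzj] -> 15 lines: ahe tja gxd ohufc cac tzoe bide kky qnfx uzj oohs xdt vitxj ulfzb kwwp
Hunk 3: at line 2 remove [ohufc,cac] add [scwx,tfvqb,omwk] -> 16 lines: ahe tja gxd scwx tfvqb omwk tzoe bide kky qnfx uzj oohs xdt vitxj ulfzb kwwp
Final line count: 16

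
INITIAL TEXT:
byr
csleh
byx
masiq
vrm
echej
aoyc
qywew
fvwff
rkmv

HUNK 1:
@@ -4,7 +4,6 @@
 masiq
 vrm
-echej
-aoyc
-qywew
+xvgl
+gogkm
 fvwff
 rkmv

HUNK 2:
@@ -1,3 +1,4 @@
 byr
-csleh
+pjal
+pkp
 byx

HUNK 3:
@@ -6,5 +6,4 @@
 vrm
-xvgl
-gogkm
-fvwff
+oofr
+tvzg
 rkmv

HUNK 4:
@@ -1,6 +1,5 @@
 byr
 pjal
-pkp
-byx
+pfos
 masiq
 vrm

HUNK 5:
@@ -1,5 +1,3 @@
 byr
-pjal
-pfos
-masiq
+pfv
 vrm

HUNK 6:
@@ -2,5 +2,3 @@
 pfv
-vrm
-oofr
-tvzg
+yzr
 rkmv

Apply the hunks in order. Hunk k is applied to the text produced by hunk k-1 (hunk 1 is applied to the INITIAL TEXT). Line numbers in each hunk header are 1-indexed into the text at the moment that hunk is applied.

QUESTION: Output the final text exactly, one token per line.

Answer: byr
pfv
yzr
rkmv

Derivation:
Hunk 1: at line 4 remove [echej,aoyc,qywew] add [xvgl,gogkm] -> 9 lines: byr csleh byx masiq vrm xvgl gogkm fvwff rkmv
Hunk 2: at line 1 remove [csleh] add [pjal,pkp] -> 10 lines: byr pjal pkp byx masiq vrm xvgl gogkm fvwff rkmv
Hunk 3: at line 6 remove [xvgl,gogkm,fvwff] add [oofr,tvzg] -> 9 lines: byr pjal pkp byx masiq vrm oofr tvzg rkmv
Hunk 4: at line 1 remove [pkp,byx] add [pfos] -> 8 lines: byr pjal pfos masiq vrm oofr tvzg rkmv
Hunk 5: at line 1 remove [pjal,pfos,masiq] add [pfv] -> 6 lines: byr pfv vrm oofr tvzg rkmv
Hunk 6: at line 2 remove [vrm,oofr,tvzg] add [yzr] -> 4 lines: byr pfv yzr rkmv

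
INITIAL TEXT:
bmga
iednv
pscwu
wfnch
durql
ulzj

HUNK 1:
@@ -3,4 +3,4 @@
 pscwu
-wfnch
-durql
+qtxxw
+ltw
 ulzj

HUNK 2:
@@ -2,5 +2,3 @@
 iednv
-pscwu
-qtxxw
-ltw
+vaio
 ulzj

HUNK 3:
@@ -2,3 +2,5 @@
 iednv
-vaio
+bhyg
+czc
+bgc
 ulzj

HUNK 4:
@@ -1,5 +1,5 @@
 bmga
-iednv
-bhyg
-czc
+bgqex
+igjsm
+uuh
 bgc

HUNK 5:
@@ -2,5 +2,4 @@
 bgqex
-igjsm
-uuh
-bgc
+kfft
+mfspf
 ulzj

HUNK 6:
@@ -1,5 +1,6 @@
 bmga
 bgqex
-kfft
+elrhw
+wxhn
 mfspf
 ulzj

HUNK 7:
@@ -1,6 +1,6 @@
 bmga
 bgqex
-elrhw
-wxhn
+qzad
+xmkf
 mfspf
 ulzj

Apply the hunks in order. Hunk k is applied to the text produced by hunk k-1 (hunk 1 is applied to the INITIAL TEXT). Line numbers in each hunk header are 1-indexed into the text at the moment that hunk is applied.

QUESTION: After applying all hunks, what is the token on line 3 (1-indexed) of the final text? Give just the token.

Answer: qzad

Derivation:
Hunk 1: at line 3 remove [wfnch,durql] add [qtxxw,ltw] -> 6 lines: bmga iednv pscwu qtxxw ltw ulzj
Hunk 2: at line 2 remove [pscwu,qtxxw,ltw] add [vaio] -> 4 lines: bmga iednv vaio ulzj
Hunk 3: at line 2 remove [vaio] add [bhyg,czc,bgc] -> 6 lines: bmga iednv bhyg czc bgc ulzj
Hunk 4: at line 1 remove [iednv,bhyg,czc] add [bgqex,igjsm,uuh] -> 6 lines: bmga bgqex igjsm uuh bgc ulzj
Hunk 5: at line 2 remove [igjsm,uuh,bgc] add [kfft,mfspf] -> 5 lines: bmga bgqex kfft mfspf ulzj
Hunk 6: at line 1 remove [kfft] add [elrhw,wxhn] -> 6 lines: bmga bgqex elrhw wxhn mfspf ulzj
Hunk 7: at line 1 remove [elrhw,wxhn] add [qzad,xmkf] -> 6 lines: bmga bgqex qzad xmkf mfspf ulzj
Final line 3: qzad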